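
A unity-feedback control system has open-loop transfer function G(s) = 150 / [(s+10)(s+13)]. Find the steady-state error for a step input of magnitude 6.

39/14

G(s) has no factors of s in the denominator, so the system is type 0.
K_p = lim_{s→0} G(s) = 150 / (10·13) = 15/13.
e_ss = 6/(1 + K_p) = 6/(28/13) = 39/14.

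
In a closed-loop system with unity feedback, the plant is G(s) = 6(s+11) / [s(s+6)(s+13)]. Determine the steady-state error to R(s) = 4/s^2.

52/11

The open loop has one pole at the origin → type 1 system.
K_v = lim_{s→0} s·G(s) = 6·11 / (6·13) = 11/13.
e_ss = 4/K_v = 4/(11/13) = 52/11.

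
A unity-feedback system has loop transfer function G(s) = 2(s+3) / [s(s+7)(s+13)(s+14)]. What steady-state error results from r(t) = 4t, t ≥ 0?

System type = 1 (one pole at s=0).
K_v = lim_{s→0} s·G(s) = 2·3 / (7·13·14) = 3/637.
e_ss = 4/K_v = 4/(3/637) = 2548/3.

2548/3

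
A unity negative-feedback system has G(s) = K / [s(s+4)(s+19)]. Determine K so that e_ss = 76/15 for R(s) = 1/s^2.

One free integrator in G(s): this is a type 1 system.
K_v = lim_{s→0} s·G(s) = K / (4·19) = (1/76)·K.
e_ss = 1/K_v = 76/15 ⇒ K_v = 15/76 ⇒ K = (15/76)/(1/76) = 15.

15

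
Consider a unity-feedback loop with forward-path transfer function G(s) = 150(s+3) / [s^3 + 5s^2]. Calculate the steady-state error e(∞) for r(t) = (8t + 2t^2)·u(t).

Factoring s^2 from the denominator leaves a polynomial with constant term 5, so the system is type 2. By superposition:
  • 8t: tracked with zero error.
  • 2t^2: e_ss = 4/K_a with K_a=90 → 2/45.
Total e_ss = 2/45.

2/45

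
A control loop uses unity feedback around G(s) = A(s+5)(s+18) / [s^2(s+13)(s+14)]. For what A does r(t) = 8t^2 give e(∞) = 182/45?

G(s) has two factors of s in the denominator, so the system is type 2.
K_a = lim_{s→0} s^2·G(s) = A·5·18 / (13·14) = (45/91)·A.
e_ss = 16/K_a = 182/45 ⇒ K_a = 360/91 ⇒ A = (360/91)/(45/91) = 8.

8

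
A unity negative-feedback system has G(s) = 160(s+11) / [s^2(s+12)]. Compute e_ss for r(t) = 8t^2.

G(s) has two factors of s in the denominator, so the system is type 2.
K_a = lim_{s→0} s^2·G(s) = 160·11 / (12) = 440/3.
r(t) = 8t^2 gives R(s) = 16/s^3.
e_ss = 16/K_a = 16/(440/3) = 6/55.

6/55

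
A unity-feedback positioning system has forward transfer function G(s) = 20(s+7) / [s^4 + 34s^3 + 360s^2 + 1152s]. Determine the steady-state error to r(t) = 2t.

576/35

Lowest-order denominator term is 1152s, so the open loop has 1 pole at the origin → type 1 system.
K_v = lim_{s→0} s·G(s) = 20·7 / 1152 = 35/288.
e_ss = 2/K_v = 2/(35/288) = 576/35.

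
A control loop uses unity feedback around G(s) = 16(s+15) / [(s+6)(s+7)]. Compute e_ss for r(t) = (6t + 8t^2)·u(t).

The open loop has no poles at the origin → type 0 system. By superposition:
  • 6t: a type-0 system cannot track it, e_ss → ∞.
  • 8t^2: a type-0 system cannot track it, e_ss → ∞.
The unbounded component dominates.

infinity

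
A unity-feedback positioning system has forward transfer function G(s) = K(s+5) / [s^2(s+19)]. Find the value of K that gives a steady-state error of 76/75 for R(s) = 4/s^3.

15

System type = 2 (two poles at s=0).
K_a = lim_{s→0} s^2·G(s) = K·5 / (19) = (5/19)·K.
e_ss = 4/K_a = 76/75 ⇒ K_a = 75/19 ⇒ K = (75/19)/(5/19) = 15.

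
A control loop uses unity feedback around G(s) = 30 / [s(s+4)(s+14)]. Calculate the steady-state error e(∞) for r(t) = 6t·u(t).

One free integrator in G(s): this is a type 1 system.
K_v = lim_{s→0} s·G(s) = 30 / (4·14) = 15/28.
e_ss = 6/K_v = 6/(15/28) = 11.2.

11.2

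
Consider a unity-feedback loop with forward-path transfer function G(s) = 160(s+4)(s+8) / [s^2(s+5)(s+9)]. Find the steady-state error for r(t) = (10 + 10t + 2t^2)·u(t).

The open loop has two poles at the origin → type 2 system. By superposition:
  • 10: tracked with zero error.
  • 10t: tracked with zero error.
  • 2t^2: e_ss = 4/K_a with K_a=1024/9 → 9/256.
Total e_ss = 9/256.

9/256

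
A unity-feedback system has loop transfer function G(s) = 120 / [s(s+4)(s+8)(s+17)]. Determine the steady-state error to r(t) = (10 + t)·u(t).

68/15

One free integrator in G(s): this is a type 1 system. By superposition:
  • 10: tracked with zero error.
  • t: e_ss = 1/K_v with K_v=15/68 → 68/15.
Total e_ss = 68/15.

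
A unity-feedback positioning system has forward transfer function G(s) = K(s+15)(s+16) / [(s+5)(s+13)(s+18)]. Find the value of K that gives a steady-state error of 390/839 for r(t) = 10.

The open loop has no poles at the origin → type 0 system.
K_p = lim_{s→0} G(s) = K·15·16 / (5·13·18) = (8/39)·K.
e_ss = 10/(1 + K_p) = 390/839 ⇒ 1 + (8/39)·K = 839/39 ⇒ K = 100.

100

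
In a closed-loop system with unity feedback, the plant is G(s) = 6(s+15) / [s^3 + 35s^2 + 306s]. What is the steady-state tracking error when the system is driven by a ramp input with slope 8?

Factoring s from the denominator leaves a polynomial with constant term 306, so the system is type 1.
K_v = lim_{s→0} s·G(s) = 6·15 / 306 = 5/17.
e_ss = 8/K_v = 8/(5/17) = 27.2.

27.2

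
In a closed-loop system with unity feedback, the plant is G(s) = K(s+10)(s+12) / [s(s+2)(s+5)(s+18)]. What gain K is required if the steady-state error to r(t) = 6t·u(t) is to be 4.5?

G(s) has one factor of s in the denominator, so the system is type 1.
K_v = lim_{s→0} s·G(s) = K·10·12 / (2·5·18) = (2/3)·K.
e_ss = 6/K_v = 4.5 ⇒ K_v = 4/3 ⇒ K = (4/3)/(2/3) = 2.

2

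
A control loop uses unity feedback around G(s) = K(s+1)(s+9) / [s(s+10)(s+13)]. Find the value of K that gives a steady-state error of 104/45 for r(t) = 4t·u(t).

25

The open loop has one pole at the origin → type 1 system.
K_v = lim_{s→0} s·G(s) = K·1·9 / (10·13) = (9/130)·K.
e_ss = 4/K_v = 104/45 ⇒ K_v = 45/26 ⇒ K = (45/26)/(9/130) = 25.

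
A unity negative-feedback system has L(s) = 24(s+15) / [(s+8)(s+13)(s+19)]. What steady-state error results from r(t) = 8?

494/73

No free integrators in L(s): this is a type 0 system.
K_p = lim_{s→0} L(s) = 24·15 / (8·13·19) = 45/247.
e_ss = 8/(1 + K_p) = 8/(292/247) = 494/73.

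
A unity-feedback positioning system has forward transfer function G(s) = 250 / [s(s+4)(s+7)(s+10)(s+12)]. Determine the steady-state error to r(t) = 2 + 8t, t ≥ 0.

System type = 1 (one pole at s=0). By superposition:
  • 2: tracked with zero error.
  • 8t: e_ss = 8/K_v with K_v=25/336 → 107.52.
Total e_ss = 107.52.

107.52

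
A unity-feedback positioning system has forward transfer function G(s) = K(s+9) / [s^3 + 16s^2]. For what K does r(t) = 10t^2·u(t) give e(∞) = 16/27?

The denominator has no term below 16s^2 — 2 poles at s=0, type 2.
K_a = lim_{s→0} s^2·G(s) = K·9 / 16 = 0.5625·K.
e_ss = 20/K_a = 16/27 ⇒ K_a = 33.75 ⇒ K = 33.75/0.5625 = 60.

60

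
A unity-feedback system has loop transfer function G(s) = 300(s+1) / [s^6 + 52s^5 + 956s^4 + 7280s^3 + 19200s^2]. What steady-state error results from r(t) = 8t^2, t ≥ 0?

1024

Lowest-order denominator term is 19200s^2, so the open loop has 2 poles at the origin → type 2 system.
K_a = lim_{s→0} s^2·G(s) = 300·1 / 19200 = 1/64.
r(t) = 8t^2 gives R(s) = 16/s^3.
e_ss = 16/K_a = 16/(1/64) = 1024.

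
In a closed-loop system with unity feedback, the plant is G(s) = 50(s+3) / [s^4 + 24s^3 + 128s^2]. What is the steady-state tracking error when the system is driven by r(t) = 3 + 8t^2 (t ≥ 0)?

The denominator has no term below 128s^2 — 2 poles at s=0, type 2. Taking each input component in turn:
  • 3: tracked with zero error.
  • 8t^2: e_ss = 16/K_a with K_a=75/64 → 1024/75.
Total e_ss = 1024/75.

1024/75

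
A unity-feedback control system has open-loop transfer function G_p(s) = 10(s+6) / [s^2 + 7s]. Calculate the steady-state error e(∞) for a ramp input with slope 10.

Factoring s from the denominator leaves a polynomial with constant term 7, so the system is type 1.
K_v = lim_{s→0} s·G_p(s) = 10·6 / 7 = 60/7.
e_ss = 10/K_v = 10/(60/7) = 7/6.

7/6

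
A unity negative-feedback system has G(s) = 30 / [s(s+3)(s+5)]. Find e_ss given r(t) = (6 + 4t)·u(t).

System type = 1 (one pole at s=0). Taking each input component in turn:
  • 6: tracked with zero error.
  • 4t: e_ss = 4/K_v with K_v=2 → 2.
Total e_ss = 2.

2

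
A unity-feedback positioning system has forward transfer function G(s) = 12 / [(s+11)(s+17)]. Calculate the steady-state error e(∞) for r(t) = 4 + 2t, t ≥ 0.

infinity

System type = 0 (no poles at s=0). Taking each input component in turn:
  • 4: e_ss = 4/(1+K_p) with K_p=12/187 → 748/199.
  • 2t: a type-0 system cannot track it, e_ss → ∞.
The unbounded component dominates.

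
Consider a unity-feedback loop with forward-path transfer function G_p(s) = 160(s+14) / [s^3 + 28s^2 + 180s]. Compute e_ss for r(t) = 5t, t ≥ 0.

The denominator has no term below 180s — 1 pole at s=0, type 1.
K_v = lim_{s→0} s·G_p(s) = 160·14 / 180 = 112/9.
e_ss = 5/K_v = 5/(112/9) = 45/112.

45/112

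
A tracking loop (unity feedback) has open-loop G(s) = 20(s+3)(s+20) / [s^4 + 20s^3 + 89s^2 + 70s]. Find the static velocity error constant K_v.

120/7

Factoring s from the denominator leaves a polynomial with constant term 70, so the system is type 1.
K_v = lim_{s→0} s·G(s) = 20·3·20 / 70 = 120/7.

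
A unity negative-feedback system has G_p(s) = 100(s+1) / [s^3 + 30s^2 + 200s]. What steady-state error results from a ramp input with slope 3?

Lowest-order denominator term is 200s, so the open loop has 1 pole at the origin → type 1 system.
K_v = lim_{s→0} s·G_p(s) = 100·1 / 200 = 0.5.
e_ss = 3/K_v = 3/0.5 = 6.

6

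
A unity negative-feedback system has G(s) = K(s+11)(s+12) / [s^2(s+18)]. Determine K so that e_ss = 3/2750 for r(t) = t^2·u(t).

System type = 2 (two poles at s=0).
K_a = lim_{s→0} s^2·G(s) = K·11·12 / (18) = (22/3)·K.
e_ss = 2/K_a = 3/2750 ⇒ K_a = 5500/3 ⇒ K = (5500/3)/(22/3) = 250.

250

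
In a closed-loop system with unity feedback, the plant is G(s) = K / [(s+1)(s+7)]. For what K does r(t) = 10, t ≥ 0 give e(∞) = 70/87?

System type = 0 (no poles at s=0).
K_p = lim_{s→0} G(s) = K / (1·7) = (1/7)·K.
e_ss = 10/(1 + K_p) = 70/87 ⇒ 1 + (1/7)·K = 87/7 ⇒ K = 80.

80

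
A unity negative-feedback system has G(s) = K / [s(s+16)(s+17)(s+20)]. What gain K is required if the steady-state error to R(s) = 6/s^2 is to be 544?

60

System type = 1 (one pole at s=0).
K_v = lim_{s→0} s·G(s) = K / (16·17·20) = (1/5440)·K.
e_ss = 6/K_v = 544 ⇒ K_v = 3/272 ⇒ K = (3/272)/(1/5440) = 60.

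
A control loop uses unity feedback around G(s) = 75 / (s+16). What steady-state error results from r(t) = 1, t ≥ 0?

System type = 0 (no poles at s=0).
K_p = lim_{s→0} G(s) = 75 / (16) = 4.6875.
e_ss = 1/(1 + K_p) = 1/5.6875 = 16/91.

16/91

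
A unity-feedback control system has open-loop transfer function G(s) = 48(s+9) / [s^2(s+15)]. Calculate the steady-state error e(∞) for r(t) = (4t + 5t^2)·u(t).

25/72

System type = 2 (two poles at s=0). By superposition:
  • 4t: tracked with zero error.
  • 5t^2: e_ss = 10/K_a with K_a=28.8 → 25/72.
Total e_ss = 25/72.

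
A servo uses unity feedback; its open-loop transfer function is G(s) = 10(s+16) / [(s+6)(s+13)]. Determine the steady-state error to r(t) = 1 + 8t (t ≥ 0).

System type = 0 (no poles at s=0). Treating each term separately:
  • 1: e_ss = 1/(1+K_p) with K_p=80/39 → 39/119.
  • 8t: a type-0 system cannot track it, e_ss → ∞.
The unbounded component dominates.

infinity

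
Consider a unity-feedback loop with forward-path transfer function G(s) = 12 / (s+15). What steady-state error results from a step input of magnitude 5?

The open loop has no poles at the origin → type 0 system.
K_p = lim_{s→0} G(s) = 12 / (15) = 0.8.
e_ss = 5/(1 + K_p) = 5/1.8 = 25/9.

25/9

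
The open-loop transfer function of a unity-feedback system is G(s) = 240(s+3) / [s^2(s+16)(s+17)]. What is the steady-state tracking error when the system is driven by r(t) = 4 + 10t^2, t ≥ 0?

68/9

Two free integrators in G(s): this is a type 2 system. Treating each term separately:
  • 4: tracked with zero error.
  • 10t^2: e_ss = 20/K_a with K_a=45/17 → 68/9.
Total e_ss = 68/9.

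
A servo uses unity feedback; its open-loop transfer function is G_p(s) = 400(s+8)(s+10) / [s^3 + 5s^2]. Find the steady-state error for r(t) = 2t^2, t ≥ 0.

The denominator has no term below 5s^2 — 2 poles at s=0, type 2.
K_a = lim_{s→0} s^2·G_p(s) = 400·8·10 / 5 = 6400.
r(t) = 2t^2 gives R(s) = 4/s^3.
e_ss = 4/K_a = 4/6400 = 1/1600.

1/1600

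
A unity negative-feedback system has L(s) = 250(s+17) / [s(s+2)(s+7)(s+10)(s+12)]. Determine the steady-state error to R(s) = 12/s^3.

infinity

One free integrator in L(s): this is a type 1 system.
For a type-1 system K_a = 0, so e_ss to a parabolic input is unbounded.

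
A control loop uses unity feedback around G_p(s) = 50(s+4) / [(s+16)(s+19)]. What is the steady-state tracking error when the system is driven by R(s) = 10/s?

380/63

No free integrators in G_p(s): this is a type 0 system.
K_p = lim_{s→0} G_p(s) = 50·4 / (16·19) = 25/38.
e_ss = 10/(1 + K_p) = 10/(63/38) = 380/63.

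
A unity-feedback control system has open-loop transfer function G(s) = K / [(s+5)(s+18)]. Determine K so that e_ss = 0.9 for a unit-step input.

10

No free integrators in G(s): this is a type 0 system.
K_p = lim_{s→0} G(s) = K / (5·18) = (1/90)·K.
e_ss = 1/(1 + K_p) = 0.9 ⇒ 1 + (1/90)·K = 10/9 ⇒ K = 10.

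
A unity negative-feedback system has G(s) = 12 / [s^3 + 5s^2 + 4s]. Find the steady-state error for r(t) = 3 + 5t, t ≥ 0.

The denominator has no term below 4s — 1 pole at s=0, type 1. Treating each term separately:
  • 3: tracked with zero error.
  • 5t: e_ss = 5/K_v with K_v=3 → 5/3.
Total e_ss = 5/3.

5/3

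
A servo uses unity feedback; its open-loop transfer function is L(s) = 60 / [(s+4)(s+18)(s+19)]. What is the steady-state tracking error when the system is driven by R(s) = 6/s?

684/119

No free integrators in L(s): this is a type 0 system.
K_p = lim_{s→0} L(s) = 60 / (4·18·19) = 5/114.
e_ss = 6/(1 + K_p) = 6/(119/114) = 684/119.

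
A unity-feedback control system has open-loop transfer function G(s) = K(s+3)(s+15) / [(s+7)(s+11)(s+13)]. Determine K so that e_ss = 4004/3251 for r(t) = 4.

G(s) has no factors of s in the denominator, so the system is type 0.
K_p = lim_{s→0} G(s) = K·3·15 / (7·11·13) = (45/1001)·K.
e_ss = 4/(1 + K_p) = 4004/3251 ⇒ 1 + (45/1001)·K = 3251/1001 ⇒ K = 50.

50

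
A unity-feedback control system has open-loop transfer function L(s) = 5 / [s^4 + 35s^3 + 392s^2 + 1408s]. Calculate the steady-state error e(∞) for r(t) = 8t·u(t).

2252.8

Lowest-order denominator term is 1408s, so the open loop has 1 pole at the origin → type 1 system.
K_v = lim_{s→0} s·L(s) = 5 / 1408 = 5/1408.
e_ss = 8/K_v = 8/(5/1408) = 2252.8.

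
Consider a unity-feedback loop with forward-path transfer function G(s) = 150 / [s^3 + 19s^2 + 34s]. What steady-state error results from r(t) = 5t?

17/15

Factoring s from the denominator leaves a polynomial with constant term 34, so the system is type 1.
K_v = lim_{s→0} s·G(s) = 150 / 34 = 75/17.
e_ss = 5/K_v = 5/(75/17) = 17/15.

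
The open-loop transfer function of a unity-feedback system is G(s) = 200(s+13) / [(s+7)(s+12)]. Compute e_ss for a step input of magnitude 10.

210/671

The open loop has no poles at the origin → type 0 system.
K_p = lim_{s→0} G(s) = 200·13 / (7·12) = 650/21.
e_ss = 10/(1 + K_p) = 10/(671/21) = 210/671.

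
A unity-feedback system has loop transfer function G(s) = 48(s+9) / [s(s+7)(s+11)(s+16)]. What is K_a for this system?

System type = 1 (one pole at s=0).
K_a = lim_{s→0} s^2·G(s) = 0 (the extra factor of s kills the finite limit).

0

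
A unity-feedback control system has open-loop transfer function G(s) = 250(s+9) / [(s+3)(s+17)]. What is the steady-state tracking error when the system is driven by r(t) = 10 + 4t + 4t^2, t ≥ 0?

infinity

No free integrators in G(s): this is a type 0 system. By superposition:
  • 10: e_ss = 10/(1+K_p) with K_p=750/17 → 170/767.
  • 4t: a type-0 system cannot track it, e_ss → ∞.
  • 4t^2: a type-0 system cannot track it, e_ss → ∞.
The unbounded component dominates.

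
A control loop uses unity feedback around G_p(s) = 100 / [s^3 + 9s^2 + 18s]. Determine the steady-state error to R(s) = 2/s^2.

0.36

The denominator has no term below 18s — 1 pole at s=0, type 1.
K_v = lim_{s→0} s·G_p(s) = 100 / 18 = 50/9.
e_ss = 2/K_v = 2/(50/9) = 0.36.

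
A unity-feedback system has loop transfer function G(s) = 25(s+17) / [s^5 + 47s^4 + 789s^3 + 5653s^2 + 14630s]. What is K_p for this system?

K_p = lim_{s→0} G(s); with 1 pole at the origin the limit diverges, so K_p = ∞.

infinity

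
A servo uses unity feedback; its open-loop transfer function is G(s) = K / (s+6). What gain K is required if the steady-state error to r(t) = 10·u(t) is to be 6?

4

System type = 0 (no poles at s=0).
K_p = lim_{s→0} G(s) = K / (6) = (1/6)·K.
e_ss = 10/(1 + K_p) = 6 ⇒ 1 + (1/6)·K = 5/3 ⇒ K = 4.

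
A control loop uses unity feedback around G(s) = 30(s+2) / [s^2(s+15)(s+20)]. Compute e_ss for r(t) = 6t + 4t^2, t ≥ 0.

G(s) has two factors of s in the denominator, so the system is type 2. Treating each term separately:
  • 6t: tracked with zero error.
  • 4t^2: e_ss = 8/K_a with K_a=0.2 → 40.
Total e_ss = 40.

40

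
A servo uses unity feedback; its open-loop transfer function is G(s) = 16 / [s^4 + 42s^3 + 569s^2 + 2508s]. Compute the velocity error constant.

4/627

Factoring s from the denominator leaves a polynomial with constant term 2508, so the system is type 1.
K_v = lim_{s→0} s·G(s) = 16 / 2508 = 4/627.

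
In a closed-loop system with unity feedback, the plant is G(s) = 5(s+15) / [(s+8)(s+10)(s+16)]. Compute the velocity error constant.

0

No free integrators in G(s): this is a type 0 system.
K_v = lim_{s→0} s·G(s) = 0 (the extra factor of s kills the finite limit).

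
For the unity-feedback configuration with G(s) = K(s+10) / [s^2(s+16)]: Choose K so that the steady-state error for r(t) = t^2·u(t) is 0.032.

Two free integrators in G(s): this is a type 2 system.
K_a = lim_{s→0} s^2·G(s) = K·10 / (16) = 0.625·K.
e_ss = 2/K_a = 0.032 ⇒ K_a = 62.5 ⇒ K = 62.5/0.625 = 100.

100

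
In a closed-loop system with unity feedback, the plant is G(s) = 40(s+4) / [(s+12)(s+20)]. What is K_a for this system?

G(s) has no factors of s in the denominator, so the system is type 0.
K_a = lim_{s→0} s^2·G(s) = 0 (the extra factor of s kills the finite limit).

0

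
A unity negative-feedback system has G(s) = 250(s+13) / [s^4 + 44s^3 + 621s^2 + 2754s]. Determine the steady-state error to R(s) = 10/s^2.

2754/325

The denominator has no term below 2754s — 1 pole at s=0, type 1.
K_v = lim_{s→0} s·G(s) = 250·13 / 2754 = 1625/1377.
e_ss = 10/K_v = 10/(1625/1377) = 2754/325.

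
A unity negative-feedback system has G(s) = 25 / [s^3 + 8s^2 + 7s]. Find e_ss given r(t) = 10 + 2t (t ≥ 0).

0.56

Factoring s from the denominator leaves a polynomial with constant term 7, so the system is type 1. By superposition:
  • 10: tracked with zero error.
  • 2t: e_ss = 2/K_v with K_v=25/7 → 0.56.
Total e_ss = 0.56.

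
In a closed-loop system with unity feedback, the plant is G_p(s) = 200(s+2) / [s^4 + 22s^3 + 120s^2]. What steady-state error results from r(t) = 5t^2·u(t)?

Factoring s^2 from the denominator leaves a polynomial with constant term 120, so the system is type 2.
K_a = lim_{s→0} s^2·G_p(s) = 200·2 / 120 = 10/3.
r(t) = 5t^2 gives R(s) = 10/s^3.
e_ss = 10/K_a = 10/(10/3) = 3.

3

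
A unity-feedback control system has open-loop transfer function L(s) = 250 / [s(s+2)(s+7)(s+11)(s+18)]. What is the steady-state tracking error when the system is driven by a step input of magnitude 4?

The open loop has one pole at the origin → type 1 system.
K_p = ∞ for a type-1 system; e_ss to a step is zero.

0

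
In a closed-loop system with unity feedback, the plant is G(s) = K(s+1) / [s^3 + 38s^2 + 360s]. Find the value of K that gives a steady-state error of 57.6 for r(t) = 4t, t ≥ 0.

25

The denominator has no term below 360s — 1 pole at s=0, type 1.
K_v = lim_{s→0} s·G(s) = K·1 / 360 = (1/360)·K.
e_ss = 4/K_v = 57.6 ⇒ K_v = 5/72 ⇒ K = (5/72)/(1/360) = 25.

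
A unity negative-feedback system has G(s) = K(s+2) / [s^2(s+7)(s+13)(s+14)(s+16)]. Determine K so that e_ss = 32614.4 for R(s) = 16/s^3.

G(s) has two factors of s in the denominator, so the system is type 2.
K_a = lim_{s→0} s^2·G(s) = K·2 / (7·13·14·16) = (1/10192)·K.
e_ss = 16/K_a = 32614.4 ⇒ K_a = 5/10192 ⇒ K = (5/10192)/(1/10192) = 5.

5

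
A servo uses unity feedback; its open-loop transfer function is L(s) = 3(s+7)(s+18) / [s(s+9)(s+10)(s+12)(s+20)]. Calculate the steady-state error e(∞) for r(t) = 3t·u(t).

System type = 1 (one pole at s=0).
K_v = lim_{s→0} s·L(s) = 3·7·18 / (9·10·12·20) = 0.0175.
e_ss = 3/K_v = 3/0.0175 = 1200/7.

1200/7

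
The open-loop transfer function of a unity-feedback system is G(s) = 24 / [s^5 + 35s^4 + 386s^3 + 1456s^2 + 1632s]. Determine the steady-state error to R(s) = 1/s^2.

Lowest-order denominator term is 1632s, so the open loop has 1 pole at the origin → type 1 system.
K_v = lim_{s→0} s·G(s) = 24 / 1632 = 1/68.
e_ss = 1/K_v = 1/(1/68) = 68.

68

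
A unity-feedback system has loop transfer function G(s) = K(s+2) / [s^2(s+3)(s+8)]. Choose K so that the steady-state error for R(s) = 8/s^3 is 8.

The open loop has two poles at the origin → type 2 system.
K_a = lim_{s→0} s^2·G(s) = K·2 / (3·8) = (1/12)·K.
e_ss = 8/K_a = 8 ⇒ K_a = 1 ⇒ K = 1/(1/12) = 12.

12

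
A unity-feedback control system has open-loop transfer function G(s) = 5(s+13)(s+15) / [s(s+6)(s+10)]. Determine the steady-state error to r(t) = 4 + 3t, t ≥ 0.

One free integrator in G(s): this is a type 1 system. By superposition:
  • 4: tracked with zero error.
  • 3t: e_ss = 3/K_v with K_v=16.25 → 12/65.
Total e_ss = 12/65.

12/65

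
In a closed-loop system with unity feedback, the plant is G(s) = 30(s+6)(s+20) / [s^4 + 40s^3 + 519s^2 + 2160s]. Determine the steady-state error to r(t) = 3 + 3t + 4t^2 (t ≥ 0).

Factoring s from the denominator leaves a polynomial with constant term 2160, so the system is type 1. Taking each input component in turn:
  • 3: tracked with zero error.
  • 3t: e_ss = 3/K_v with K_v=5/3 → 1.8.
  • 4t^2: a type-1 system cannot track it, e_ss → ∞.
The unbounded component dominates.

infinity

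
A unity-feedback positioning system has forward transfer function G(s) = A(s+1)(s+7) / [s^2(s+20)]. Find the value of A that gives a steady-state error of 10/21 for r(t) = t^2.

System type = 2 (two poles at s=0).
K_a = lim_{s→0} s^2·G(s) = A·1·7 / (20) = 0.35·A.
e_ss = 2/K_a = 10/21 ⇒ K_a = 4.2 ⇒ A = 4.2/0.35 = 12.

12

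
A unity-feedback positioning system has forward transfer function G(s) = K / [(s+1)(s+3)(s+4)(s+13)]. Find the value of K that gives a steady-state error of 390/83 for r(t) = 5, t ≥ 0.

10

No free integrators in G(s): this is a type 0 system.
K_p = lim_{s→0} G(s) = K / (1·3·4·13) = (1/156)·K.
e_ss = 5/(1 + K_p) = 390/83 ⇒ 1 + (1/156)·K = 83/78 ⇒ K = 10.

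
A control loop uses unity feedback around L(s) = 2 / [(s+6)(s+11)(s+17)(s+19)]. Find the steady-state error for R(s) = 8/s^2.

No free integrators in L(s): this is a type 0 system.
K_v = lim_{s→0} s·L(s) = 0; the steady-state error to this ramp input grows without bound.

infinity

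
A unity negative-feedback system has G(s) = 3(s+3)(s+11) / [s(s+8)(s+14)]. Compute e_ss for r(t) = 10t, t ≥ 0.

G(s) has one factor of s in the denominator, so the system is type 1.
K_v = lim_{s→0} s·G(s) = 3·3·11 / (8·14) = 99/112.
e_ss = 10/K_v = 10/(99/112) = 1120/99.

1120/99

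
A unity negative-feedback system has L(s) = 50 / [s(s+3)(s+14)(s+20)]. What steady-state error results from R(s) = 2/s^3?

One free integrator in L(s): this is a type 1 system.
For a type-1 system K_a = 0, so e_ss to a parabolic input is unbounded.

infinity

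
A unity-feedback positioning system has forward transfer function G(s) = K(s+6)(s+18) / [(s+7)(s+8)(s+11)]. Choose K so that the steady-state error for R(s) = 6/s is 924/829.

No free integrators in G(s): this is a type 0 system.
K_p = lim_{s→0} G(s) = K·6·18 / (7·8·11) = (27/154)·K.
e_ss = 6/(1 + K_p) = 924/829 ⇒ 1 + (27/154)·K = 829/154 ⇒ K = 25.

25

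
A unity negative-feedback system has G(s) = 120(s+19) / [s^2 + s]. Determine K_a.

Factoring s from the denominator leaves a polynomial with constant term 1, so the system is type 1.
K_a = lim_{s→0} s^2·G(s) = 0 (the extra factor of s kills the finite limit).

0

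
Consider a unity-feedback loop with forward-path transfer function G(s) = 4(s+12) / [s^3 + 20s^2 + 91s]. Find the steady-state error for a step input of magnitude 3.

The denominator has no term below 91s — 1 pole at s=0, type 1.
K_p = ∞ for a type-1 system; e_ss to a step is zero.

0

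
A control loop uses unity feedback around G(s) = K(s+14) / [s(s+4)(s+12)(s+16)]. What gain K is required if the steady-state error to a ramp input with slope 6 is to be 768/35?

15

The open loop has one pole at the origin → type 1 system.
K_v = lim_{s→0} s·G(s) = K·14 / (4·12·16) = (7/384)·K.
e_ss = 6/K_v = 768/35 ⇒ K_v = 35/128 ⇒ K = (35/128)/(7/384) = 15.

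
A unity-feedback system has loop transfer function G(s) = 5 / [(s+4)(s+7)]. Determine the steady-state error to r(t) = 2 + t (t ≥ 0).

infinity

System type = 0 (no poles at s=0). By superposition:
  • 2: e_ss = 2/(1+K_p) with K_p=5/28 → 56/33.
  • t: a type-0 system cannot track it, e_ss → ∞.
The unbounded component dominates.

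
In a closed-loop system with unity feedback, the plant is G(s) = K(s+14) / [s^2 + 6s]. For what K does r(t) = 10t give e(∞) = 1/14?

Lowest-order denominator term is 6s, so the open loop has 1 pole at the origin → type 1 system.
K_v = lim_{s→0} s·G(s) = K·14 / 6 = (7/3)·K.
e_ss = 10/K_v = 1/14 ⇒ K_v = 140 ⇒ K = 140/(7/3) = 60.

60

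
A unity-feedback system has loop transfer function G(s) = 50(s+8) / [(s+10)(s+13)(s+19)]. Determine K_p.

System type = 0 (no poles at s=0).
K_p = lim_{s→0} G(s) = 50·8 / (10·13·19) = 40/247.

40/247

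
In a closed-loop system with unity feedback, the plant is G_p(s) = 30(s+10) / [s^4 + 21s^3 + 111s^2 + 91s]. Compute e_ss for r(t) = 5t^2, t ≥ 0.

infinity

The denominator has no term below 91s — 1 pole at s=0, type 1.
K_a = lim_{s→0} s^2·G_p(s) = 0; the steady-state error to this parabolic input grows without bound.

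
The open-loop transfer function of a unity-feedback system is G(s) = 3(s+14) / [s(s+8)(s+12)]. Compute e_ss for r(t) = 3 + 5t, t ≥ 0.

System type = 1 (one pole at s=0). Treating each term separately:
  • 3: tracked with zero error.
  • 5t: e_ss = 5/K_v with K_v=0.4375 → 80/7.
Total e_ss = 80/7.

80/7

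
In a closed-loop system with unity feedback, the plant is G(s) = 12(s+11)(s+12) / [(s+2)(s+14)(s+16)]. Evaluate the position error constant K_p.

99/28

No free integrators in G(s): this is a type 0 system.
K_p = lim_{s→0} G(s) = 12·11·12 / (2·14·16) = 99/28.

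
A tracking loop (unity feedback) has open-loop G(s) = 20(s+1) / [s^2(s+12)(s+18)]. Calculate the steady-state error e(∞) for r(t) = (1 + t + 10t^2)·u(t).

The open loop has two poles at the origin → type 2 system. Treating each term separately:
  • 1: tracked with zero error.
  • t: tracked with zero error.
  • 10t^2: e_ss = 20/K_a with K_a=5/54 → 216.
Total e_ss = 216.

216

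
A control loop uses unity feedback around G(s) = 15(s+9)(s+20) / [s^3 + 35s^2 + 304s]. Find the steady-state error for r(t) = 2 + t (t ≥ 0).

76/675

Lowest-order denominator term is 304s, so the open loop has 1 pole at the origin → type 1 system. Taking each input component in turn:
  • 2: tracked with zero error.
  • t: e_ss = 1/K_v with K_v=675/76 → 76/675.
Total e_ss = 76/675.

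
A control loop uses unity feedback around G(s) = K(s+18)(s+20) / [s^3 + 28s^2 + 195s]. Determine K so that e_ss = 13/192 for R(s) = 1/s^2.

Lowest-order denominator term is 195s, so the open loop has 1 pole at the origin → type 1 system.
K_v = lim_{s→0} s·G(s) = K·18·20 / 195 = (24/13)·K.
e_ss = 1/K_v = 13/192 ⇒ K_v = 192/13 ⇒ K = (192/13)/(24/13) = 8.

8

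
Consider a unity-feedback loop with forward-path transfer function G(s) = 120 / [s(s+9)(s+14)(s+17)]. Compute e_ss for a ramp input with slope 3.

53.55

System type = 1 (one pole at s=0).
K_v = lim_{s→0} s·G(s) = 120 / (9·14·17) = 20/357.
e_ss = 3/K_v = 3/(20/357) = 53.55.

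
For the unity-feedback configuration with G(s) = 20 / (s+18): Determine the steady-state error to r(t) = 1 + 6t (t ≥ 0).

The open loop has no poles at the origin → type 0 system. Treating each term separately:
  • 1: e_ss = 1/(1+K_p) with K_p=10/9 → 9/19.
  • 6t: a type-0 system cannot track it, e_ss → ∞.
The unbounded component dominates.

infinity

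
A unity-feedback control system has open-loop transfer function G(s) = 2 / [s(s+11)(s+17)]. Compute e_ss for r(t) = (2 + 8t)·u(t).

748

G(s) has one factor of s in the denominator, so the system is type 1. By superposition:
  • 2: tracked with zero error.
  • 8t: e_ss = 8/K_v with K_v=2/187 → 748.
Total e_ss = 748.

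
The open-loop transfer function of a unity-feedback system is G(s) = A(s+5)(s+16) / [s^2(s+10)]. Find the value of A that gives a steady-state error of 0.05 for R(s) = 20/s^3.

50

System type = 2 (two poles at s=0).
K_a = lim_{s→0} s^2·G(s) = A·5·16 / (10) = 8·A.
e_ss = 20/K_a = 0.05 ⇒ K_a = 400 ⇒ A = 400/8 = 50.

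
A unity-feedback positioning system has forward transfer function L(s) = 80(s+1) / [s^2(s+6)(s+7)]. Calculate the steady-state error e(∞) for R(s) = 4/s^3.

2.1

Two free integrators in L(s): this is a type 2 system.
K_a = lim_{s→0} s^2·L(s) = 80·1 / (6·7) = 40/21.
r(t) = 2t^2 gives R(s) = 4/s^3.
e_ss = 4/K_a = 4/(40/21) = 2.1.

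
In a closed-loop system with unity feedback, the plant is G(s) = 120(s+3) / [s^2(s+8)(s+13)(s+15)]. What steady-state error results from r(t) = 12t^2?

104

System type = 2 (two poles at s=0).
K_a = lim_{s→0} s^2·G(s) = 120·3 / (8·13·15) = 3/13.
r(t) = 12t^2 gives R(s) = 24/s^3.
e_ss = 24/K_a = 24/(3/13) = 104.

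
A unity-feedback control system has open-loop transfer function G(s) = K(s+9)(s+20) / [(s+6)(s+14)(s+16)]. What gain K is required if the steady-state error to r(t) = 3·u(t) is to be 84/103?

System type = 0 (no poles at s=0).
K_p = lim_{s→0} G(s) = K·9·20 / (6·14·16) = (15/112)·K.
e_ss = 3/(1 + K_p) = 84/103 ⇒ 1 + (15/112)·K = 103/28 ⇒ K = 20.

20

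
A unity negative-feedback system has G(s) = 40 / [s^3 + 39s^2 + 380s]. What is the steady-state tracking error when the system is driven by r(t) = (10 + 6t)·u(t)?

57

Factoring s from the denominator leaves a polynomial with constant term 380, so the system is type 1. By superposition:
  • 10: tracked with zero error.
  • 6t: e_ss = 6/K_v with K_v=2/19 → 57.
Total e_ss = 57.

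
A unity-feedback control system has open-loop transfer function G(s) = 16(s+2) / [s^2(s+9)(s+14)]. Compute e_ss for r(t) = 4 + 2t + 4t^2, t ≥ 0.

31.5

G(s) has two factors of s in the denominator, so the system is type 2. Taking each input component in turn:
  • 4: tracked with zero error.
  • 2t: tracked with zero error.
  • 4t^2: e_ss = 8/K_a with K_a=16/63 → 31.5.
Total e_ss = 31.5.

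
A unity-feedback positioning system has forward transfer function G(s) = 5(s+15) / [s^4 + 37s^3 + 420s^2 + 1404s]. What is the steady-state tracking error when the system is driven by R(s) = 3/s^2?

56.16

The denominator has no term below 1404s — 1 pole at s=0, type 1.
K_v = lim_{s→0} s·G(s) = 5·15 / 1404 = 25/468.
e_ss = 3/K_v = 3/(25/468) = 56.16.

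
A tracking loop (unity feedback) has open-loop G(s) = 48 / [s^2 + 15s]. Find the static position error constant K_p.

K_p = lim_{s→0} G(s); with 1 pole at the origin the limit diverges, so K_p = ∞.

infinity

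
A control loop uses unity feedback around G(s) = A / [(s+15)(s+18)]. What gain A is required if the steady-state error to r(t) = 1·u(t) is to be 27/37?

100

The open loop has no poles at the origin → type 0 system.
K_p = lim_{s→0} G(s) = A / (15·18) = (1/270)·A.
e_ss = 1/(1 + K_p) = 27/37 ⇒ 1 + (1/270)·A = 37/27 ⇒ A = 100.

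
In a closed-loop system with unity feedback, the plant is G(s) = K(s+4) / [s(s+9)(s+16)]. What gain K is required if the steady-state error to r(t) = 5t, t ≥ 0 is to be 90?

2

G(s) has one factor of s in the denominator, so the system is type 1.
K_v = lim_{s→0} s·G(s) = K·4 / (9·16) = (1/36)·K.
e_ss = 5/K_v = 90 ⇒ K_v = 1/18 ⇒ K = (1/18)/(1/36) = 2.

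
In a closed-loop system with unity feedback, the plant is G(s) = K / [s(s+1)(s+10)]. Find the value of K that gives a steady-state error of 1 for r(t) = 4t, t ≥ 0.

40

G(s) has one factor of s in the denominator, so the system is type 1.
K_v = lim_{s→0} s·G(s) = K / (1·10) = 0.1·K.
e_ss = 4/K_v = 1 ⇒ K_v = 4 ⇒ K = 4/0.1 = 40.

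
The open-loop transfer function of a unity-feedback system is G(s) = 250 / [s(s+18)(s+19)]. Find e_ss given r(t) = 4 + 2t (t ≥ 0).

2.736

G(s) has one factor of s in the denominator, so the system is type 1. Treating each term separately:
  • 4: tracked with zero error.
  • 2t: e_ss = 2/K_v with K_v=125/171 → 2.736.
Total e_ss = 2.736.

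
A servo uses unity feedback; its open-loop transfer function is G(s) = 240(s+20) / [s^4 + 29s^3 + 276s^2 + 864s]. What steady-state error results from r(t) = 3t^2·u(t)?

infinity

The denominator has no term below 864s — 1 pole at s=0, type 1.
For a type-1 system K_a = 0, so e_ss to a parabolic input is unbounded.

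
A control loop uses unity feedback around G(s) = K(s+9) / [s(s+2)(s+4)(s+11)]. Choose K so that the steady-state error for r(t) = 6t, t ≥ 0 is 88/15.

One free integrator in G(s): this is a type 1 system.
K_v = lim_{s→0} s·G(s) = K·9 / (2·4·11) = (9/88)·K.
e_ss = 6/K_v = 88/15 ⇒ K_v = 45/44 ⇒ K = (45/44)/(9/88) = 10.

10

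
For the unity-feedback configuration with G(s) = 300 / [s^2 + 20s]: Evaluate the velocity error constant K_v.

15

Lowest-order denominator term is 20s, so the open loop has 1 pole at the origin → type 1 system.
K_v = lim_{s→0} s·G(s) = 300 / 20 = 15.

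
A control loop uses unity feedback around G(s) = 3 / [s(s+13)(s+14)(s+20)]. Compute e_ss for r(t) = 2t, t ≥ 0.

G(s) has one factor of s in the denominator, so the system is type 1.
K_v = lim_{s→0} s·G(s) = 3 / (13·14·20) = 3/3640.
e_ss = 2/K_v = 2/(3/3640) = 7280/3.

7280/3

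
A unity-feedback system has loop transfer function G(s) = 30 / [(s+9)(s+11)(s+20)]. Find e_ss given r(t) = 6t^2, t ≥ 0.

infinity

No free integrators in G(s): this is a type 0 system.
K_a = lim_{s→0} s^2·G(s) = 0; the steady-state error to this parabolic input grows without bound.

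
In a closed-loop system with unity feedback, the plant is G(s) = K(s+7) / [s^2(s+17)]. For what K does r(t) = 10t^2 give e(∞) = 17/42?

System type = 2 (two poles at s=0).
K_a = lim_{s→0} s^2·G(s) = K·7 / (17) = (7/17)·K.
e_ss = 20/K_a = 17/42 ⇒ K_a = 840/17 ⇒ K = (840/17)/(7/17) = 120.

120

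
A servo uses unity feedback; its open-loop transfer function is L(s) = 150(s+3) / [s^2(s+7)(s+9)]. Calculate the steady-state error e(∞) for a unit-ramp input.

Two free integrators in L(s): this is a type 2 system.
A type-2 system has K_v = ∞, so it tracks a ramp input with zero steady-state error.

0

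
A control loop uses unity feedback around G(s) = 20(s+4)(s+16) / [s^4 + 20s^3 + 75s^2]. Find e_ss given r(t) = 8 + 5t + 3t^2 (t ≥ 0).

The denominator has no term below 75s^2 — 2 poles at s=0, type 2. Treating each term separately:
  • 8: tracked with zero error.
  • 5t: tracked with zero error.
  • 3t^2: e_ss = 6/K_a with K_a=256/15 → 45/128.
Total e_ss = 45/128.

45/128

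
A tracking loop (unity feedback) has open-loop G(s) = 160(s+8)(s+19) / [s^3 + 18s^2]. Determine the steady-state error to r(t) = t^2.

Factoring s^2 from the denominator leaves a polynomial with constant term 18, so the system is type 2.
K_a = lim_{s→0} s^2·G(s) = 160·8·19 / 18 = 12160/9.
r(t) = t^2 gives R(s) = 2/s^3.
e_ss = 2/K_a = 2/(12160/9) = 9/6080.

9/6080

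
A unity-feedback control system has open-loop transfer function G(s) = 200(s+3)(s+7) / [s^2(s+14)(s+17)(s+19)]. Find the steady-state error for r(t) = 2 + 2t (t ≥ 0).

The open loop has two poles at the origin → type 2 system. By superposition:
  • 2: tracked with zero error.
  • 2t: tracked with zero error.
Total e_ss = 0.

0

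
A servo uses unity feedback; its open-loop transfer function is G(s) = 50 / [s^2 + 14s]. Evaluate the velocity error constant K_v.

25/7

Lowest-order denominator term is 14s, so the open loop has 1 pole at the origin → type 1 system.
K_v = lim_{s→0} s·G(s) = 50 / 14 = 25/7.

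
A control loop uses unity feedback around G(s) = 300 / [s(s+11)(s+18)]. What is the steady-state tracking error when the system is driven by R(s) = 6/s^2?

One free integrator in G(s): this is a type 1 system.
K_v = lim_{s→0} s·G(s) = 300 / (11·18) = 50/33.
e_ss = 6/K_v = 6/(50/33) = 3.96.

3.96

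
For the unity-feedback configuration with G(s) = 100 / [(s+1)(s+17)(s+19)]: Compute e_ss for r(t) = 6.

The open loop has no poles at the origin → type 0 system.
K_p = lim_{s→0} G(s) = 100 / (1·17·19) = 100/323.
e_ss = 6/(1 + K_p) = 6/(423/323) = 646/141.

646/141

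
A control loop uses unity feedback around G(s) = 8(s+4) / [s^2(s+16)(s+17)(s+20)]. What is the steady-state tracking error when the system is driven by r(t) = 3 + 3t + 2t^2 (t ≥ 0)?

The open loop has two poles at the origin → type 2 system. By superposition:
  • 3: tracked with zero error.
  • 3t: tracked with zero error.
  • 2t^2: e_ss = 4/K_a with K_a=1/170 → 680.
Total e_ss = 680.

680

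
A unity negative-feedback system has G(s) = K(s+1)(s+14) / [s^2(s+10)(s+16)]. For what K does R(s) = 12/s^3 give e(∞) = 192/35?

25

The open loop has two poles at the origin → type 2 system.
K_a = lim_{s→0} s^2·G(s) = K·1·14 / (10·16) = 0.0875·K.
e_ss = 12/K_a = 192/35 ⇒ K_a = 2.1875 ⇒ K = 2.1875/0.0875 = 25.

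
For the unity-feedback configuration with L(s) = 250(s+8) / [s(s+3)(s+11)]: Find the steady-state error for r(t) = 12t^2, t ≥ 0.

infinity

L(s) has one factor of s in the denominator, so the system is type 1.
K_a = lim_{s→0} s^2·L(s) = 0; the steady-state error to this parabolic input grows without bound.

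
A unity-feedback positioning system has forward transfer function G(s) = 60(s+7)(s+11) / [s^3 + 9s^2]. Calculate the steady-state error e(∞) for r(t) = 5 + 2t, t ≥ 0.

0

The denominator has no term below 9s^2 — 2 poles at s=0, type 2. Treating each term separately:
  • 5: tracked with zero error.
  • 2t: tracked with zero error.
Total e_ss = 0.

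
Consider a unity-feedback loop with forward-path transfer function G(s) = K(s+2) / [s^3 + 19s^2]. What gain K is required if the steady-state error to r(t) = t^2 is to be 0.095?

200

Factoring s^2 from the denominator leaves a polynomial with constant term 19, so the system is type 2.
K_a = lim_{s→0} s^2·G(s) = K·2 / 19 = (2/19)·K.
e_ss = 2/K_a = 0.095 ⇒ K_a = 400/19 ⇒ K = (400/19)/(2/19) = 200.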